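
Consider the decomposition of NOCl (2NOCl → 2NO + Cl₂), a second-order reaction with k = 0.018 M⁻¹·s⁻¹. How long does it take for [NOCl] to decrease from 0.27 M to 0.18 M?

102.9 s

Step 1: For second-order: t = (1/[NOCl] - 1/[NOCl]₀)/k
Step 2: t = (1/0.18 - 1/0.27)/0.018
Step 3: t = (5.556 - 3.704)/0.018
Step 4: t = 1.852/0.018 = 102.9 s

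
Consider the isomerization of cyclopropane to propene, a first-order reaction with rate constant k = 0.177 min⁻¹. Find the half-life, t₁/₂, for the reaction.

3.916 min

Step 1: For a first-order reaction, t₁/₂ = ln(2)/k
Step 2: t₁/₂ = ln(2)/0.177
Step 3: t₁/₂ = 0.6931/0.177 = 3.916 min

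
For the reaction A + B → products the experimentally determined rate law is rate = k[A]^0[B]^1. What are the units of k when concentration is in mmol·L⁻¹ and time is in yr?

yr⁻¹

Step 1: Overall order = 0 + 1 = 1.
Step 2: rate has units mmol·L⁻¹·yr⁻¹; [A]^0[B]^1 has units (mmol·L⁻¹)^1.
Step 3: k = rate/([A]^0[B]^1), so units of k = (mmol·L⁻¹)^(1-1)·yr⁻¹ = yr⁻¹.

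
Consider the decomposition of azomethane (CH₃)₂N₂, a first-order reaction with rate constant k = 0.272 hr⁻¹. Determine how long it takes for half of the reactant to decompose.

2.548 hr

Step 1: For a first-order reaction, t₁/₂ = ln(2)/k
Step 2: t₁/₂ = ln(2)/0.272
Step 3: t₁/₂ = 0.6931/0.272 = 2.548 hr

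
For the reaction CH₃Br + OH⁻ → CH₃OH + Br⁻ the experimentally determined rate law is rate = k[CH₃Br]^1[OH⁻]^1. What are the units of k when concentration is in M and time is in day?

M⁻¹·day⁻¹

Step 1: Overall order = 1 + 1 = 2.
Step 2: rate has units M·day⁻¹; [CH₃Br]^1[OH⁻]^1 has units M^2.
Step 3: k = rate/([CH₃Br]^1[OH⁻]^1), so units of k = M^(1-2)·day⁻¹ = M⁻¹·day⁻¹.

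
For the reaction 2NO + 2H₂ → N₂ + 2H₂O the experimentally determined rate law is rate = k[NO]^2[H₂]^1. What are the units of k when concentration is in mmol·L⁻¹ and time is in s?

(mmol·L⁻¹)⁻²·s⁻¹

Step 1: Overall order = 2 + 1 = 3.
Step 2: rate has units mmol·L⁻¹·s⁻¹; [NO]^2[H₂]^1 has units (mmol·L⁻¹)^3.
Step 3: k = rate/([NO]^2[H₂]^1), so units of k = (mmol·L⁻¹)^(1-3)·s⁻¹ = (mmol·L⁻¹)⁻²·s⁻¹.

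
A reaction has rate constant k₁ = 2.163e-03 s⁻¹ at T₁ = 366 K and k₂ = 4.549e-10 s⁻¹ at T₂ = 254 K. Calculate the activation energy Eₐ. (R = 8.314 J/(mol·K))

106.1 kJ/mol

Step 1: Use the two-temperature Arrhenius form: ln(k₂/k₁) = -Eₐ/R × (1/T₂ - 1/T₁)
Step 2: ln(k₂/k₁) = ln(4.549e-10/2.163e-03) = ln(2.1031e-07) = -15.3747
Step 3: 1/T₂ - 1/T₁ = 1/254 - 1/366 = 1.204767e-03 K⁻¹
Step 4: Eₐ = -R × ln(k₂/k₁) / (1/T₂ - 1/T₁) = -8.314 × -15.3747 / 1.204767e-03
Step 5: Eₐ = 1.0610e+05 J/mol = 106.1 kJ/mol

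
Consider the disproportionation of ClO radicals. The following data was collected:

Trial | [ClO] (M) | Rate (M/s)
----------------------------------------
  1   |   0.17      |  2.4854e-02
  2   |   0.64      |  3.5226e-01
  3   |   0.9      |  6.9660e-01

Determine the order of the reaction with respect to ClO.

second order (2)

Step 1: Compare trials to find order n where rate₂/rate₁ = ([ClO]₂/[ClO]₁)^n
Step 2: rate₂/rate₁ = 3.5226e-01/2.4854e-02 = 14.17
Step 3: [ClO]₂/[ClO]₁ = 0.64/0.17 = 3.765
Step 4: n = ln(14.17)/ln(3.765) = 2.00 ≈ 2
Step 5: The reaction is second order in ClO.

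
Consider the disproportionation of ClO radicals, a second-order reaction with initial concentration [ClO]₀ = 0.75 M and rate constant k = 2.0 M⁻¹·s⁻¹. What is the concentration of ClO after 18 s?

0.02679 M

Step 1: For a second-order reaction: 1/[ClO] = 1/[ClO]₀ + kt
Step 2: 1/[ClO] = 1/0.75 + 2.0 × 18
Step 3: 1/[ClO] = 1.333 + 36 = 37.33
Step 4: [ClO] = 1/37.33 = 0.02679 M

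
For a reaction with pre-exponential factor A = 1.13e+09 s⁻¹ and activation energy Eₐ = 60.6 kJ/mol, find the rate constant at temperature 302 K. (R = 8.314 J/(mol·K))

3.73e-02 s⁻¹

Step 1: Use the Arrhenius equation: k = A × exp(-Eₐ/RT)
Step 2: Convert Eₐ to J/mol: 60.6 kJ/mol = 60600 J/mol
Step 3: Calculate the exponent: -Eₐ/(RT) = -60600/(8.314 × 302) = -24.13546
Step 4: k = 1.13e+09 × exp(-24.13546)
Step 5: k = 1.13e+09 × 3.29688e-11 = 3.7255e-02 s⁻¹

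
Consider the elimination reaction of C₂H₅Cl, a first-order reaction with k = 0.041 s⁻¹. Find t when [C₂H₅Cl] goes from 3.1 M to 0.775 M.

33.81 s

Step 1: For first-order: t = ln([C₂H₅Cl]₀/[C₂H₅Cl])/k
Step 2: t = ln(3.1/0.775)/0.041
Step 3: t = ln(4)/0.041
Step 4: t = 1.386/0.041 = 33.81 s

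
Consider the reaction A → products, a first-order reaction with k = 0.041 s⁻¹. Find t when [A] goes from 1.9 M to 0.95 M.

16.91 s

Step 1: For first-order: t = ln([A]₀/[A])/k
Step 2: t = ln(1.9/0.95)/0.041
Step 3: t = ln(2)/0.041
Step 4: t = 0.6931/0.041 = 16.91 s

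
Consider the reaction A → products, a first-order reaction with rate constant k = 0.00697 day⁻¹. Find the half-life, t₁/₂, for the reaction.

99.45 day

Step 1: For a first-order reaction, t₁/₂ = ln(2)/k
Step 2: t₁/₂ = ln(2)/0.00697
Step 3: t₁/₂ = 0.6931/0.00697 = 99.45 day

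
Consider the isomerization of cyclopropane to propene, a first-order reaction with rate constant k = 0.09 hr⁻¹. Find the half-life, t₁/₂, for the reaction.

7.702 hr

Step 1: For a first-order reaction, t₁/₂ = ln(2)/k
Step 2: t₁/₂ = ln(2)/0.09
Step 3: t₁/₂ = 0.6931/0.09 = 7.702 hr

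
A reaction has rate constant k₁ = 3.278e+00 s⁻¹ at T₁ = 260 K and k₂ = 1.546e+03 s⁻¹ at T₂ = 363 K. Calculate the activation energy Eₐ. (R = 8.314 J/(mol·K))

46.9 kJ/mol

Step 1: Use the two-temperature Arrhenius form: ln(k₂/k₁) = -Eₐ/R × (1/T₂ - 1/T₁)
Step 2: ln(k₂/k₁) = ln(1.546e+03/3.278e+00) = ln(471.629) = 6.15619
Step 3: 1/T₂ - 1/T₁ = 1/363 - 1/260 = -1.091333e-03 K⁻¹
Step 4: Eₐ = -R × ln(k₂/k₁) / (1/T₂ - 1/T₁) = -8.314 × 6.15619 / -1.091333e-03
Step 5: Eₐ = 4.6899e+04 J/mol = 46.9 kJ/mol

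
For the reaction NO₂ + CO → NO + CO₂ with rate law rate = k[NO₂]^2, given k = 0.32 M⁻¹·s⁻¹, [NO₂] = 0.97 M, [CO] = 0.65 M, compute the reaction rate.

0.3011 M/s

Step 1: The rate law is rate = k[NO₂]^2
Step 2: Note that the rate does not depend on [CO] (zero order in CO).
Step 3: rate = 0.32 × (0.97)^2 = 0.301088 M/s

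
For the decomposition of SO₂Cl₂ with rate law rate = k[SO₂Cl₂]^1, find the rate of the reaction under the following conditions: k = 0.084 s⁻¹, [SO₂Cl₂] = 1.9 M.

0.1596 M/s

Step 1: Identify the rate law: rate = k[SO₂Cl₂]^1
Step 2: Substitute values: rate = 0.084 × (1.9)^1
Step 3: Calculate: rate = 0.084 × 1.9 = 0.1596 M/s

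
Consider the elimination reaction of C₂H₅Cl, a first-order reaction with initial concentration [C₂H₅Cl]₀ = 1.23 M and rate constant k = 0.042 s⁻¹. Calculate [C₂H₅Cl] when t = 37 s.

0.26 M

Step 1: For a first-order reaction: [C₂H₅Cl] = [C₂H₅Cl]₀ × e^(-kt)
Step 2: [C₂H₅Cl] = 1.23 × e^(-0.042 × 37)
Step 3: [C₂H₅Cl] = 1.23 × e^(-1.554)
Step 4: [C₂H₅Cl] = 1.23 × 0.211401 = 0.26 M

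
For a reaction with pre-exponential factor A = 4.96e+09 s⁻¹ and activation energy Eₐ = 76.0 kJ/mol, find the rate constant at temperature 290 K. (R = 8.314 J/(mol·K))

1.01e-04 s⁻¹

Step 1: Use the Arrhenius equation: k = A × exp(-Eₐ/RT)
Step 2: Convert Eₐ to J/mol: 76.0 kJ/mol = 76000 J/mol
Step 3: Calculate the exponent: -Eₐ/(RT) = -76000/(8.314 × 290) = -31.52141
Step 4: k = 4.96e+09 × exp(-31.52141)
Step 5: k = 4.96e+09 × 2.04374e-14 = 1.0137e-04 s⁻¹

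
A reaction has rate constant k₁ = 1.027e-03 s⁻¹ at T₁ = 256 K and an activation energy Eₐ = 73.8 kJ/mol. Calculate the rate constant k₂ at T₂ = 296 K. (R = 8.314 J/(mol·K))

1.113e-01 s⁻¹

Step 1: Use the two-temperature Arrhenius form: ln(k₂/k₁) = -Eₐ/R × (1/T₂ - 1/T₁)
Step 2: Convert Eₐ to J/mol: 73.8 kJ/mol = 73800 J/mol
Step 3: 1/T₂ - 1/T₁ = 1/296 - 1/256 = -5.278716e-04 K⁻¹
Step 4: ln(k₂/k₁) = -73800/8.314 × -5.278716e-04 = 4.68570
Step 5: k₂ = k₁ × exp(4.68570) = 1.027e-03 × 1.08386e+02 = 1.113e-01 s⁻¹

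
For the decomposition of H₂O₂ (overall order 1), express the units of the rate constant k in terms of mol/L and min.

min⁻¹

Step 1: For overall order n, rate = k × (concentration)^n.
Step 2: Rate has units mol/L·min⁻¹; concentration term has units (mol/L)^1.
Step 3: k = rate / (concentration)^n, so units of k = (mol/L)^(1-1)·min⁻¹ = min⁻¹.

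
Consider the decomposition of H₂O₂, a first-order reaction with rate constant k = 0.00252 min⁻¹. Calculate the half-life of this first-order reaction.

275.1 min

Step 1: For a first-order reaction, t₁/₂ = ln(2)/k
Step 2: t₁/₂ = ln(2)/0.00252
Step 3: t₁/₂ = 0.6931/0.00252 = 275.1 min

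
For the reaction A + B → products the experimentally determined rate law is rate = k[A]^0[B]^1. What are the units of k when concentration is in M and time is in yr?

yr⁻¹

Step 1: Overall order = 0 + 1 = 1.
Step 2: rate has units M·yr⁻¹; [A]^0[B]^1 has units M^1.
Step 3: k = rate/([A]^0[B]^1), so units of k = M^(1-1)·yr⁻¹ = yr⁻¹.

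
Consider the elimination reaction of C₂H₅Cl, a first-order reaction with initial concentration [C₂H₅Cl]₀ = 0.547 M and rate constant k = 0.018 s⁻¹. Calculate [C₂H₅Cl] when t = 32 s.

0.3075 M

Step 1: For a first-order reaction: [C₂H₅Cl] = [C₂H₅Cl]₀ × e^(-kt)
Step 2: [C₂H₅Cl] = 0.547 × e^(-0.018 × 32)
Step 3: [C₂H₅Cl] = 0.547 × e^(-0.576)
Step 4: [C₂H₅Cl] = 0.547 × 0.562142 = 0.3075 M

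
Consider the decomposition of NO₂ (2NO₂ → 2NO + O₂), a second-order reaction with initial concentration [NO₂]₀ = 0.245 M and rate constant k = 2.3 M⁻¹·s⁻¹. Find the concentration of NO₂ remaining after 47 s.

0.008914 M

Step 1: For a second-order reaction: 1/[NO₂] = 1/[NO₂]₀ + kt
Step 2: 1/[NO₂] = 1/0.245 + 2.3 × 47
Step 3: 1/[NO₂] = 4.082 + 108.1 = 112.2
Step 4: [NO₂] = 1/112.2 = 0.008914 M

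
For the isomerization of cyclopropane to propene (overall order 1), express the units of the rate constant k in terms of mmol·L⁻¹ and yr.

yr⁻¹

Step 1: For overall order n, rate = k × (concentration)^n.
Step 2: Rate has units mmol·L⁻¹·yr⁻¹; concentration term has units (mmol·L⁻¹)^1.
Step 3: k = rate / (concentration)^n, so units of k = (mmol·L⁻¹)^(1-1)·yr⁻¹ = yr⁻¹.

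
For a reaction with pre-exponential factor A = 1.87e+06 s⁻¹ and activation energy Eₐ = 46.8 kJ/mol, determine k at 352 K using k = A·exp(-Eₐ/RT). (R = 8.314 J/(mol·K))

2.12e-01 s⁻¹

Step 1: Use the Arrhenius equation: k = A × exp(-Eₐ/RT)
Step 2: Convert Eₐ to J/mol: 46.8 kJ/mol = 46800 J/mol
Step 3: Calculate the exponent: -Eₐ/(RT) = -46800/(8.314 × 352) = -15.99165
Step 4: k = 1.87e+06 × exp(-15.99165)
Step 5: k = 1.87e+06 × 1.13479e-07 = 2.1221e-01 s⁻¹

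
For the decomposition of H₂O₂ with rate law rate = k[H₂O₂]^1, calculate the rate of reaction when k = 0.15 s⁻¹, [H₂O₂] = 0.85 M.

0.1275 M/s

Step 1: Identify the rate law: rate = k[H₂O₂]^1
Step 2: Substitute values: rate = 0.15 × (0.85)^1
Step 3: Calculate: rate = 0.15 × 0.85 = 0.1275 M/s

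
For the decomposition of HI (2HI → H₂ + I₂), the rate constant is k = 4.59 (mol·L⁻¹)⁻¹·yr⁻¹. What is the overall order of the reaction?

second order (2)

Step 1: The units of k for an nth-order reaction are (concentration)^(1-n)·(time)⁻¹.
Step 2: Here k has units (mol·L⁻¹)⁻¹·yr⁻¹, so the concentration exponent is -1.
Step 3: 1 - n = -1 ⇒ n = 2. The reaction is second order.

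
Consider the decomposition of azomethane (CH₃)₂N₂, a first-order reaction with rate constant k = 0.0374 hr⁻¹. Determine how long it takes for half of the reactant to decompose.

18.53 hr

Step 1: For a first-order reaction, t₁/₂ = ln(2)/k
Step 2: t₁/₂ = ln(2)/0.0374
Step 3: t₁/₂ = 0.6931/0.0374 = 18.53 hr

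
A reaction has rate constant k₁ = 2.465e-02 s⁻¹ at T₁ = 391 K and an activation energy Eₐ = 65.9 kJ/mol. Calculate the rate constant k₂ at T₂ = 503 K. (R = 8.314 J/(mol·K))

2.250e+00 s⁻¹

Step 1: Use the two-temperature Arrhenius form: ln(k₂/k₁) = -Eₐ/R × (1/T₂ - 1/T₁)
Step 2: Convert Eₐ to J/mol: 65.9 kJ/mol = 65900 J/mol
Step 3: 1/T₂ - 1/T₁ = 1/503 - 1/391 = -5.694732e-04 K⁻¹
Step 4: ln(k₂/k₁) = -65900/8.314 × -5.694732e-04 = 4.51387
Step 5: k₂ = k₁ × exp(4.51387) = 2.465e-02 × 9.12744e+01 = 2.250e+00 s⁻¹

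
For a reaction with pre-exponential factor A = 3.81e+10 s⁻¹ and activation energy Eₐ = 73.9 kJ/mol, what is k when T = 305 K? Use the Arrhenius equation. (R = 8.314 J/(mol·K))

8.40e-03 s⁻¹

Step 1: Use the Arrhenius equation: k = A × exp(-Eₐ/RT)
Step 2: Convert Eₐ to J/mol: 73.9 kJ/mol = 73900 J/mol
Step 3: Calculate the exponent: -Eₐ/(RT) = -73900/(8.314 × 305) = -29.14302
Step 4: k = 3.81e+10 × exp(-29.14302)
Step 5: k = 3.81e+10 × 2.20469e-13 = 8.3999e-03 s⁻¹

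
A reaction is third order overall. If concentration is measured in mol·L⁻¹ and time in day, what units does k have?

(mol·L⁻¹)⁻²·day⁻¹

Step 1: For overall order n, rate = k × (concentration)^n.
Step 2: Rate has units mol·L⁻¹·day⁻¹; concentration term has units (mol·L⁻¹)^3.
Step 3: k = rate / (concentration)^n, so units of k = (mol·L⁻¹)^(1-3)·day⁻¹ = (mol·L⁻¹)⁻²·day⁻¹.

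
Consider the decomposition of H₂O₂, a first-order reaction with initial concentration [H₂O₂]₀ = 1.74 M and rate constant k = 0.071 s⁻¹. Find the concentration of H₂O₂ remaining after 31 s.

0.1926 M

Step 1: For a first-order reaction: [H₂O₂] = [H₂O₂]₀ × e^(-kt)
Step 2: [H₂O₂] = 1.74 × e^(-0.071 × 31)
Step 3: [H₂O₂] = 1.74 × e^(-2.201)
Step 4: [H₂O₂] = 1.74 × 0.110692 = 0.1926 M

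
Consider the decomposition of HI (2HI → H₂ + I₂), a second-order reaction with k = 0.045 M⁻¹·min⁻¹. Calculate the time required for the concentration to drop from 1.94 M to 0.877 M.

13.88 min

Step 1: For second-order: t = (1/[HI] - 1/[HI]₀)/k
Step 2: t = (1/0.877 - 1/1.94)/0.045
Step 3: t = (1.14 - 0.5155)/0.045
Step 4: t = 0.6248/0.045 = 13.88 min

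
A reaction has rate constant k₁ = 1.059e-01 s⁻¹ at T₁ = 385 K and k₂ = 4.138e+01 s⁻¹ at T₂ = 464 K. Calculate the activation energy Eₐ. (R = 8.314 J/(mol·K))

112.2 kJ/mol

Step 1: Use the two-temperature Arrhenius form: ln(k₂/k₁) = -Eₐ/R × (1/T₂ - 1/T₁)
Step 2: ln(k₂/k₁) = ln(4.138e+01/1.059e-01) = ln(390.746) = 5.96806
Step 3: 1/T₂ - 1/T₁ = 1/464 - 1/385 = -4.422302e-04 K⁻¹
Step 4: Eₐ = -R × ln(k₂/k₁) / (1/T₂ - 1/T₁) = -8.314 × 5.96806 / -4.422302e-04
Step 5: Eₐ = 1.1220e+05 J/mol = 112.2 kJ/mol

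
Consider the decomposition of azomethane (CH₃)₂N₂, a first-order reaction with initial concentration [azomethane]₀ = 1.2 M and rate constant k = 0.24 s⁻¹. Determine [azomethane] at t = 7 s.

0.2236 M

Step 1: For a first-order reaction: [azomethane] = [azomethane]₀ × e^(-kt)
Step 2: [azomethane] = 1.2 × e^(-0.24 × 7)
Step 3: [azomethane] = 1.2 × e^(-1.68)
Step 4: [azomethane] = 1.2 × 0.186374 = 0.2236 M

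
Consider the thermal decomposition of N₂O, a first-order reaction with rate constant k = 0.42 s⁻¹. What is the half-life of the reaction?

1.65 s

Step 1: For a first-order reaction, t₁/₂ = ln(2)/k
Step 2: t₁/₂ = ln(2)/0.42
Step 3: t₁/₂ = 0.6931/0.42 = 1.65 s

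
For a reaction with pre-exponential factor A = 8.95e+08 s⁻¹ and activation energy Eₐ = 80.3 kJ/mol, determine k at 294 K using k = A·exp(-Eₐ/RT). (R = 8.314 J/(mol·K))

4.84e-06 s⁻¹

Step 1: Use the Arrhenius equation: k = A × exp(-Eₐ/RT)
Step 2: Convert Eₐ to J/mol: 80.3 kJ/mol = 80300 J/mol
Step 3: Calculate the exponent: -Eₐ/(RT) = -80300/(8.314 × 294) = -32.85173
Step 4: k = 8.95e+08 × exp(-32.85173)
Step 5: k = 8.95e+08 × 5.40350e-15 = 4.8361e-06 s⁻¹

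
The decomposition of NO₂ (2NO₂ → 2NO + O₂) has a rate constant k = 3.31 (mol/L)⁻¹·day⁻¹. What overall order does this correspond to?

second order (2)

Step 1: The units of k for an nth-order reaction are (concentration)^(1-n)·(time)⁻¹.
Step 2: Here k has units (mol/L)⁻¹·day⁻¹, so the concentration exponent is -1.
Step 3: 1 - n = -1 ⇒ n = 2. The reaction is second order.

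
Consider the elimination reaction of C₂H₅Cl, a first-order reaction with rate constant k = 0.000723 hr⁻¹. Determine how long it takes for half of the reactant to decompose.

958.7 hr

Step 1: For a first-order reaction, t₁/₂ = ln(2)/k
Step 2: t₁/₂ = ln(2)/0.000723
Step 3: t₁/₂ = 0.6931/0.000723 = 958.7 hr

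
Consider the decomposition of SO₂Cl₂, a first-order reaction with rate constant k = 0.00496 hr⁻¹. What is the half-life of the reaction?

139.7 hr

Step 1: For a first-order reaction, t₁/₂ = ln(2)/k
Step 2: t₁/₂ = ln(2)/0.00496
Step 3: t₁/₂ = 0.6931/0.00496 = 139.7 hr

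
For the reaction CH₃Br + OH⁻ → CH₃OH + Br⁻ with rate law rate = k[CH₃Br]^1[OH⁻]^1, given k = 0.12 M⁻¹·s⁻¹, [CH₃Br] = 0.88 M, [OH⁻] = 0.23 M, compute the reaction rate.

0.02429 M/s

Step 1: The rate law is rate = k[CH₃Br]^1[OH⁻]^1
Step 2: Substitute: rate = 0.12 × (0.88)^1 × (0.23)^1
Step 3: rate = 0.12 × 0.88 × 0.23 = 0.024288 M/s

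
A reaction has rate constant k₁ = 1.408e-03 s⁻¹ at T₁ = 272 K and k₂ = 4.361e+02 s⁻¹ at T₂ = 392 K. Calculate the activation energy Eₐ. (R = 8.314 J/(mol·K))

93.4 kJ/mol

Step 1: Use the two-temperature Arrhenius form: ln(k₂/k₁) = -Eₐ/R × (1/T₂ - 1/T₁)
Step 2: ln(k₂/k₁) = ln(4.361e+02/1.408e-03) = ln(309730) = 12.6435
Step 3: 1/T₂ - 1/T₁ = 1/392 - 1/272 = -1.125450e-03 K⁻¹
Step 4: Eₐ = -R × ln(k₂/k₁) / (1/T₂ - 1/T₁) = -8.314 × 12.6435 / -1.125450e-03
Step 5: Eₐ = 9.3401e+04 J/mol = 93.4 kJ/mol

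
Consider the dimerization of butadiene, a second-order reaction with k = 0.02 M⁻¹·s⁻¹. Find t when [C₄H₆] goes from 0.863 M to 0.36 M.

80.95 s

Step 1: For second-order: t = (1/[C₄H₆] - 1/[C₄H₆]₀)/k
Step 2: t = (1/0.36 - 1/0.863)/0.02
Step 3: t = (2.778 - 1.159)/0.02
Step 4: t = 1.619/0.02 = 80.95 s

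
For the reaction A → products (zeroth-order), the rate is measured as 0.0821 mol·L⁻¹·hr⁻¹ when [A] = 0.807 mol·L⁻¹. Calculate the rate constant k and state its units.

0.0821 mol·L⁻¹·hr⁻¹

Step 1: For a zeroth-order reaction, rate = k (independent of concentration).
Step 2: k = rate = 0.0821 mol·L⁻¹·hr⁻¹.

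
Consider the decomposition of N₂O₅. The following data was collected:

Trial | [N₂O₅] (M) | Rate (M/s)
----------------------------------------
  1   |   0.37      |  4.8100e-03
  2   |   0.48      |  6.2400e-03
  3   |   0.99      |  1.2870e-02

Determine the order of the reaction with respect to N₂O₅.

first order (1)

Step 1: Compare trials to find order n where rate₂/rate₁ = ([N₂O₅]₂/[N₂O₅]₁)^n
Step 2: rate₂/rate₁ = 6.2400e-03/4.8100e-03 = 1.297
Step 3: [N₂O₅]₂/[N₂O₅]₁ = 0.48/0.37 = 1.297
Step 4: n = ln(1.297)/ln(1.297) = 1.00 ≈ 1
Step 5: The reaction is first order in N₂O₅.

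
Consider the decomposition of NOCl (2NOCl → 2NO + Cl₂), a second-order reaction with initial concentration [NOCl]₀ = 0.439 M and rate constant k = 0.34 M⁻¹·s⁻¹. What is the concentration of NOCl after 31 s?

0.07802 M

Step 1: For a second-order reaction: 1/[NOCl] = 1/[NOCl]₀ + kt
Step 2: 1/[NOCl] = 1/0.439 + 0.34 × 31
Step 3: 1/[NOCl] = 2.278 + 10.54 = 12.82
Step 4: [NOCl] = 1/12.82 = 0.07802 M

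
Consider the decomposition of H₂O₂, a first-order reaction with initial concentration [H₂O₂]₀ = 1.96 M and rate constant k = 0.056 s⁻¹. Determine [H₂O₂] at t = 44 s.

0.1668 M

Step 1: For a first-order reaction: [H₂O₂] = [H₂O₂]₀ × e^(-kt)
Step 2: [H₂O₂] = 1.96 × e^(-0.056 × 44)
Step 3: [H₂O₂] = 1.96 × e^(-2.464)
Step 4: [H₂O₂] = 1.96 × 0.0850939 = 0.1668 M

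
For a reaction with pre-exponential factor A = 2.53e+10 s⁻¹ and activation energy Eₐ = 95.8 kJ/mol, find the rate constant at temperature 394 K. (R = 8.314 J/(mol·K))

5.03e-03 s⁻¹

Step 1: Use the Arrhenius equation: k = A × exp(-Eₐ/RT)
Step 2: Convert Eₐ to J/mol: 95.8 kJ/mol = 95800 J/mol
Step 3: Calculate the exponent: -Eₐ/(RT) = -95800/(8.314 × 394) = -29.24551
Step 4: k = 2.53e+10 × exp(-29.24551)
Step 5: k = 2.53e+10 × 1.98992e-13 = 5.0345e-03 s⁻¹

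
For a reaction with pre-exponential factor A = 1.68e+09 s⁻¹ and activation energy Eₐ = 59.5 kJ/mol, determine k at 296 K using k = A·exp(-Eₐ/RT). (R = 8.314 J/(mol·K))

5.31e-02 s⁻¹

Step 1: Use the Arrhenius equation: k = A × exp(-Eₐ/RT)
Step 2: Convert Eₐ to J/mol: 59.5 kJ/mol = 59500 J/mol
Step 3: Calculate the exponent: -Eₐ/(RT) = -59500/(8.314 × 296) = -24.17771
Step 4: k = 1.68e+09 × exp(-24.17771)
Step 5: k = 1.68e+09 × 3.16049e-11 = 5.3096e-02 s⁻¹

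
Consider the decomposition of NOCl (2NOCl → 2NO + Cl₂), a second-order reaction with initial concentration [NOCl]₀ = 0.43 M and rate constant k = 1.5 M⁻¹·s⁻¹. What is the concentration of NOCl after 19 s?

0.03244 M

Step 1: For a second-order reaction: 1/[NOCl] = 1/[NOCl]₀ + kt
Step 2: 1/[NOCl] = 1/0.43 + 1.5 × 19
Step 3: 1/[NOCl] = 2.326 + 28.5 = 30.83
Step 4: [NOCl] = 1/30.83 = 0.03244 M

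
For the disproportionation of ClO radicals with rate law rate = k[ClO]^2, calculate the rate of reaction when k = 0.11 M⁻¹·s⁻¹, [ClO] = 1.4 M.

0.2156 M/s

Step 1: Identify the rate law: rate = k[ClO]^2
Step 2: Substitute values: rate = 0.11 × (1.4)^2
Step 3: Calculate: rate = 0.11 × 1.96 = 0.2156 M/s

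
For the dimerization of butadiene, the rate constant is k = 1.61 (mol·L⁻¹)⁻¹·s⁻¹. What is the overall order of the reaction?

second order (2)

Step 1: The units of k for an nth-order reaction are (concentration)^(1-n)·(time)⁻¹.
Step 2: Here k has units (mol·L⁻¹)⁻¹·s⁻¹, so the concentration exponent is -1.
Step 3: 1 - n = -1 ⇒ n = 2. The reaction is second order.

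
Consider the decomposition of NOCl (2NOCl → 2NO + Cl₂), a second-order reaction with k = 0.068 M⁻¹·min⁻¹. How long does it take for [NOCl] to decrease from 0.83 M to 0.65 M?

4.907 min

Step 1: For second-order: t = (1/[NOCl] - 1/[NOCl]₀)/k
Step 2: t = (1/0.65 - 1/0.83)/0.068
Step 3: t = (1.538 - 1.205)/0.068
Step 4: t = 0.3336/0.068 = 4.907 min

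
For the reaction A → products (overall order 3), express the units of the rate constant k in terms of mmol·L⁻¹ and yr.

(mmol·L⁻¹)⁻²·yr⁻¹

Step 1: For overall order n, rate = k × (concentration)^n.
Step 2: Rate has units mmol·L⁻¹·yr⁻¹; concentration term has units (mmol·L⁻¹)^3.
Step 3: k = rate / (concentration)^n, so units of k = (mmol·L⁻¹)^(1-3)·yr⁻¹ = (mmol·L⁻¹)⁻²·yr⁻¹.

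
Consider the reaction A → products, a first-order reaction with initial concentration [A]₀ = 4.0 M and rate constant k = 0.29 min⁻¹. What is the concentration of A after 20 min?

0.01211 M

Step 1: For a first-order reaction: [A] = [A]₀ × e^(-kt)
Step 2: [A] = 4.0 × e^(-0.29 × 20)
Step 3: [A] = 4.0 × e^(-5.8)
Step 4: [A] = 4.0 × 0.00302755 = 0.01211 M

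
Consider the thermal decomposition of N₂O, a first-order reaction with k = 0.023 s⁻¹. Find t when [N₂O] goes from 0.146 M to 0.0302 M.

68.51 s

Step 1: For first-order: t = ln([N₂O]₀/[N₂O])/k
Step 2: t = ln(0.146/0.0302)/0.023
Step 3: t = ln(4.834)/0.023
Step 4: t = 1.576/0.023 = 68.51 s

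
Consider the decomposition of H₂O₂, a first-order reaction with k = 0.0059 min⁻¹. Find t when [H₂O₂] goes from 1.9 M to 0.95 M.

117.5 min

Step 1: For first-order: t = ln([H₂O₂]₀/[H₂O₂])/k
Step 2: t = ln(1.9/0.95)/0.0059
Step 3: t = ln(2)/0.0059
Step 4: t = 0.6931/0.0059 = 117.5 min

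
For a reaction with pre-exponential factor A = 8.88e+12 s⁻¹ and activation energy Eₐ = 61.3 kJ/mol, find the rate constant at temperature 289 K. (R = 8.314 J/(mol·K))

7.39e+01 s⁻¹

Step 1: Use the Arrhenius equation: k = A × exp(-Eₐ/RT)
Step 2: Convert Eₐ to J/mol: 61.3 kJ/mol = 61300 J/mol
Step 3: Calculate the exponent: -Eₐ/(RT) = -61300/(8.314 × 289) = -25.51248
Step 4: k = 8.88e+12 × exp(-25.51248)
Step 5: k = 8.88e+12 × 8.31899e-12 = 7.3873e+01 s⁻¹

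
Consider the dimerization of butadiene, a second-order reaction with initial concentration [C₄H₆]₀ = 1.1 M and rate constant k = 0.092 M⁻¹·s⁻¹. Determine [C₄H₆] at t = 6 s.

0.6844 M

Step 1: For a second-order reaction: 1/[C₄H₆] = 1/[C₄H₆]₀ + kt
Step 2: 1/[C₄H₆] = 1/1.1 + 0.092 × 6
Step 3: 1/[C₄H₆] = 0.9091 + 0.552 = 1.461
Step 4: [C₄H₆] = 1/1.461 = 0.6844 M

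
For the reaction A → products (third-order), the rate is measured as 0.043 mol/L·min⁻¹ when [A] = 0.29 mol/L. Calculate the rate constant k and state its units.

1.763 (mol/L)⁻²·min⁻¹

Step 1: rate = k[A]^3, so k = rate / [A]^3.
Step 2: k = 0.043 / (0.29)^3 = 0.043 / 0.02439.
Step 3: k = 1.763 (mol/L)⁻²·min⁻¹.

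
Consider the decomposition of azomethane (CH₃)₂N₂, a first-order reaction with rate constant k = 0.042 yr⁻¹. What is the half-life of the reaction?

16.5 yr

Step 1: For a first-order reaction, t₁/₂ = ln(2)/k
Step 2: t₁/₂ = ln(2)/0.042
Step 3: t₁/₂ = 0.6931/0.042 = 16.5 yr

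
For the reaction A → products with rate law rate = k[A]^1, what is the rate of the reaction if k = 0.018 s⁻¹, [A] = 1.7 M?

0.0306 M/s

Step 1: Identify the rate law: rate = k[A]^1
Step 2: Substitute values: rate = 0.018 × (1.7)^1
Step 3: Calculate: rate = 0.018 × 1.7 = 0.0306 M/s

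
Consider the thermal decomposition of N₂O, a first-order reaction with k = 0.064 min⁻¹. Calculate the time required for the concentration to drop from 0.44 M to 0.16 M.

15.81 min

Step 1: For first-order: t = ln([N₂O]₀/[N₂O])/k
Step 2: t = ln(0.44/0.16)/0.064
Step 3: t = ln(2.75)/0.064
Step 4: t = 1.012/0.064 = 15.81 min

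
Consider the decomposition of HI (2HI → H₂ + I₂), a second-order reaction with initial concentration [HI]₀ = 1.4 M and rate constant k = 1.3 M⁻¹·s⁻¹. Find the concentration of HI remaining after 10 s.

0.07292 M

Step 1: For a second-order reaction: 1/[HI] = 1/[HI]₀ + kt
Step 2: 1/[HI] = 1/1.4 + 1.3 × 10
Step 3: 1/[HI] = 0.7143 + 13 = 13.71
Step 4: [HI] = 1/13.71 = 0.07292 M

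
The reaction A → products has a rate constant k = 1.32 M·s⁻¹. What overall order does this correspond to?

zeroth order (0)

Step 1: The units of k for an nth-order reaction are (concentration)^(1-n)·(time)⁻¹.
Step 2: Here k has units M·s⁻¹, so the concentration exponent is 1.
Step 3: 1 - n = 1 ⇒ n = 0. The reaction is zeroth order.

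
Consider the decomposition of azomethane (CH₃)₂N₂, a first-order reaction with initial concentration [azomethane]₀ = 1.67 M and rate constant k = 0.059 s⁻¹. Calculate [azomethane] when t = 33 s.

0.2383 M

Step 1: For a first-order reaction: [azomethane] = [azomethane]₀ × e^(-kt)
Step 2: [azomethane] = 1.67 × e^(-0.059 × 33)
Step 3: [azomethane] = 1.67 × e^(-1.947)
Step 4: [azomethane] = 1.67 × 0.142702 = 0.2383 M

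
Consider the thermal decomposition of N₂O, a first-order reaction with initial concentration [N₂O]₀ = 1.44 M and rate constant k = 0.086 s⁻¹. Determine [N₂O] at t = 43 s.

0.03567 M

Step 1: For a first-order reaction: [N₂O] = [N₂O]₀ × e^(-kt)
Step 2: [N₂O] = 1.44 × e^(-0.086 × 43)
Step 3: [N₂O] = 1.44 × e^(-3.698)
Step 4: [N₂O] = 1.44 × 0.024773 = 0.03567 M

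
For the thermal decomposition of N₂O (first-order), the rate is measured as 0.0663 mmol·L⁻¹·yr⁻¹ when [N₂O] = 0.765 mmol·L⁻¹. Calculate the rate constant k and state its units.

0.08667 yr⁻¹

Step 1: rate = k[N₂O]^1, so k = rate / [N₂O]^1.
Step 2: k = 0.0663 / (0.765)^1 = 0.0663 / 0.765.
Step 3: k = 0.08667 yr⁻¹.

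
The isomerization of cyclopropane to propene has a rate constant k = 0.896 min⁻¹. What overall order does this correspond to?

first order (1)

Step 1: The units of k for an nth-order reaction are (concentration)^(1-n)·(time)⁻¹.
Step 2: Here k has units min⁻¹, so the concentration exponent is 0.
Step 3: 1 - n = 0 ⇒ n = 1. The reaction is first order.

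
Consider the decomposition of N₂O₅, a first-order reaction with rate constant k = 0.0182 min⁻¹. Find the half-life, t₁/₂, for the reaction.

38.09 min

Step 1: For a first-order reaction, t₁/₂ = ln(2)/k
Step 2: t₁/₂ = ln(2)/0.0182
Step 3: t₁/₂ = 0.6931/0.0182 = 38.09 min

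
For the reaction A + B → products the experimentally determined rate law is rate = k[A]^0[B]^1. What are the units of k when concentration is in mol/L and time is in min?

min⁻¹

Step 1: Overall order = 0 + 1 = 1.
Step 2: rate has units mol/L·min⁻¹; [A]^0[B]^1 has units (mol/L)^1.
Step 3: k = rate/([A]^0[B]^1), so units of k = (mol/L)^(1-1)·min⁻¹ = min⁻¹.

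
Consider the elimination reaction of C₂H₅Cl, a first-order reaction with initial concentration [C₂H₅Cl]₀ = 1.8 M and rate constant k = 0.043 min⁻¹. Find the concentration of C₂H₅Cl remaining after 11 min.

1.122 M

Step 1: For a first-order reaction: [C₂H₅Cl] = [C₂H₅Cl]₀ × e^(-kt)
Step 2: [C₂H₅Cl] = 1.8 × e^(-0.043 × 11)
Step 3: [C₂H₅Cl] = 1.8 × e^(-0.473)
Step 4: [C₂H₅Cl] = 1.8 × 0.62313 = 1.122 M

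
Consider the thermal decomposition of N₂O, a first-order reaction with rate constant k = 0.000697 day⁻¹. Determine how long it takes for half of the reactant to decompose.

994.5 day

Step 1: For a first-order reaction, t₁/₂ = ln(2)/k
Step 2: t₁/₂ = ln(2)/0.000697
Step 3: t₁/₂ = 0.6931/0.000697 = 994.5 day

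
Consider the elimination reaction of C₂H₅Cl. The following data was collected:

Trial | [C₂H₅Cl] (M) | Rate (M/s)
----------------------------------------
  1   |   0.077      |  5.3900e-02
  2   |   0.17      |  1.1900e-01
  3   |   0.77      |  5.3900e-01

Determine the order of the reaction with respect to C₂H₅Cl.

first order (1)

Step 1: Compare trials to find order n where rate₂/rate₁ = ([C₂H₅Cl]₂/[C₂H₅Cl]₁)^n
Step 2: rate₂/rate₁ = 1.1900e-01/5.3900e-02 = 2.208
Step 3: [C₂H₅Cl]₂/[C₂H₅Cl]₁ = 0.17/0.077 = 2.208
Step 4: n = ln(2.208)/ln(2.208) = 1.00 ≈ 1
Step 5: The reaction is first order in C₂H₅Cl.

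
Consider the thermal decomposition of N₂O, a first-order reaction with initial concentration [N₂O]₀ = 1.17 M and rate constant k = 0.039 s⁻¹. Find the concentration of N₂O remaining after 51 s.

0.1601 M

Step 1: For a first-order reaction: [N₂O] = [N₂O]₀ × e^(-kt)
Step 2: [N₂O] = 1.17 × e^(-0.039 × 51)
Step 3: [N₂O] = 1.17 × e^(-1.989)
Step 4: [N₂O] = 1.17 × 0.136832 = 0.1601 M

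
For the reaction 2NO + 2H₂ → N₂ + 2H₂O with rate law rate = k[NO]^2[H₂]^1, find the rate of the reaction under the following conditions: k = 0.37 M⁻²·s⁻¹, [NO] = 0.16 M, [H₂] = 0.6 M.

0.005683 M/s

Step 1: The rate law is rate = k[NO]^2[H₂]^1
Step 2: Substitute: rate = 0.37 × (0.16)^2 × (0.6)^1
Step 3: rate = 0.37 × 0.0256 × 0.6 = 0.0056832 M/s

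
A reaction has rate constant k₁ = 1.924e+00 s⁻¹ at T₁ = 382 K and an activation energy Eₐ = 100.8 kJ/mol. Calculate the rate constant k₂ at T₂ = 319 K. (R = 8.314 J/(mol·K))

3.647e-03 s⁻¹

Step 1: Use the two-temperature Arrhenius form: ln(k₂/k₁) = -Eₐ/R × (1/T₂ - 1/T₁)
Step 2: Convert Eₐ to J/mol: 100.8 kJ/mol = 100800 J/mol
Step 3: 1/T₂ - 1/T₁ = 1/319 - 1/382 = 5.169952e-04 K⁻¹
Step 4: ln(k₂/k₁) = -100800/8.314 × 5.169952e-04 = -6.26812
Step 5: k₂ = k₁ × exp(-6.26812) = 1.924e+00 × 1.89579e-03 = 3.647e-03 s⁻¹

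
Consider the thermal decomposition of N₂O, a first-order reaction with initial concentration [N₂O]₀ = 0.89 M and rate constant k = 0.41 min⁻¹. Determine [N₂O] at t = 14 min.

0.002861 M

Step 1: For a first-order reaction: [N₂O] = [N₂O]₀ × e^(-kt)
Step 2: [N₂O] = 0.89 × e^(-0.41 × 14)
Step 3: [N₂O] = 0.89 × e^(-5.74)
Step 4: [N₂O] = 0.89 × 0.00321477 = 0.002861 M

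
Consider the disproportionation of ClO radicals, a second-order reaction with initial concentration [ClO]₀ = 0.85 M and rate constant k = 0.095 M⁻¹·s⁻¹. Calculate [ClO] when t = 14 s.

0.399 M

Step 1: For a second-order reaction: 1/[ClO] = 1/[ClO]₀ + kt
Step 2: 1/[ClO] = 1/0.85 + 0.095 × 14
Step 3: 1/[ClO] = 1.176 + 1.33 = 2.506
Step 4: [ClO] = 1/2.506 = 0.399 M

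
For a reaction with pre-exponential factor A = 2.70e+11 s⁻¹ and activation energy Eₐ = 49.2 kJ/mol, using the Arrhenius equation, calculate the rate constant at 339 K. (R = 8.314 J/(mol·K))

7.08e+03 s⁻¹

Step 1: Use the Arrhenius equation: k = A × exp(-Eₐ/RT)
Step 2: Convert Eₐ to J/mol: 49.2 kJ/mol = 49200 J/mol
Step 3: Calculate the exponent: -Eₐ/(RT) = -49200/(8.314 × 339) = -17.45643
Step 4: k = 2.70e+11 × exp(-17.45643)
Step 5: k = 2.70e+11 × 2.62282e-08 = 7.0816e+03 s⁻¹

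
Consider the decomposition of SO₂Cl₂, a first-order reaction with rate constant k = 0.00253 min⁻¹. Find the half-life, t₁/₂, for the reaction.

274 min

Step 1: For a first-order reaction, t₁/₂ = ln(2)/k
Step 2: t₁/₂ = ln(2)/0.00253
Step 3: t₁/₂ = 0.6931/0.00253 = 274 min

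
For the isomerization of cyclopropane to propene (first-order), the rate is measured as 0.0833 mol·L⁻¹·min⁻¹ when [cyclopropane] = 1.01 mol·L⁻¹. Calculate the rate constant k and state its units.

0.08248 min⁻¹

Step 1: rate = k[cyclopropane]^1, so k = rate / [cyclopropane]^1.
Step 2: k = 0.0833 / (1.01)^1 = 0.0833 / 1.01.
Step 3: k = 0.08248 min⁻¹.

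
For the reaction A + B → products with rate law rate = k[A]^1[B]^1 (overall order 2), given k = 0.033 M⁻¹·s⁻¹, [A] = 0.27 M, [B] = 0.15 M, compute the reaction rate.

0.001337 M/s

Step 1: The rate law is rate = k[A]^1[B]^1, overall order = 1+1 = 2
Step 2: Substitute values: rate = 0.033 × (0.27)^1 × (0.15)^1
Step 3: rate = 0.033 × 0.27 × 0.15 = 0.0013365 M/s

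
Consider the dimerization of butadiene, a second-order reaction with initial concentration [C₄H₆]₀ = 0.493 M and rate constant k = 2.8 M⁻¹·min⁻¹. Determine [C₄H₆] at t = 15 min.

0.02271 M

Step 1: For a second-order reaction: 1/[C₄H₆] = 1/[C₄H₆]₀ + kt
Step 2: 1/[C₄H₆] = 1/0.493 + 2.8 × 15
Step 3: 1/[C₄H₆] = 2.028 + 42 = 44.03
Step 4: [C₄H₆] = 1/44.03 = 0.02271 M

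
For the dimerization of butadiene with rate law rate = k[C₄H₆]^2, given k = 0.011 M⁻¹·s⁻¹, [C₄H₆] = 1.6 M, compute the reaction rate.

0.02816 M/s

Step 1: Identify the rate law: rate = k[C₄H₆]^2
Step 2: Substitute values: rate = 0.011 × (1.6)^2
Step 3: Calculate: rate = 0.011 × 2.56 = 0.02816 M/s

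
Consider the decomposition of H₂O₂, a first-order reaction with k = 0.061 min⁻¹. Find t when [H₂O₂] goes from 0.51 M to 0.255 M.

11.36 min

Step 1: For first-order: t = ln([H₂O₂]₀/[H₂O₂])/k
Step 2: t = ln(0.51/0.255)/0.061
Step 3: t = ln(2)/0.061
Step 4: t = 0.6931/0.061 = 11.36 min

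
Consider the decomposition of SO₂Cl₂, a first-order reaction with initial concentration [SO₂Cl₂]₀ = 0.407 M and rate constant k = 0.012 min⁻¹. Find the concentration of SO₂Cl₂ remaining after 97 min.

0.1271 M

Step 1: For a first-order reaction: [SO₂Cl₂] = [SO₂Cl₂]₀ × e^(-kt)
Step 2: [SO₂Cl₂] = 0.407 × e^(-0.012 × 97)
Step 3: [SO₂Cl₂] = 0.407 × e^(-1.164)
Step 4: [SO₂Cl₂] = 0.407 × 0.312235 = 0.1271 M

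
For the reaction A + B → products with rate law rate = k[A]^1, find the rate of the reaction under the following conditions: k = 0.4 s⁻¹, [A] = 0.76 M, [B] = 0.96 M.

0.304 M/s

Step 1: The rate law is rate = k[A]^1
Step 2: Note that the rate does not depend on [B] (zero order in B).
Step 3: rate = 0.4 × (0.76)^1 = 0.304 M/s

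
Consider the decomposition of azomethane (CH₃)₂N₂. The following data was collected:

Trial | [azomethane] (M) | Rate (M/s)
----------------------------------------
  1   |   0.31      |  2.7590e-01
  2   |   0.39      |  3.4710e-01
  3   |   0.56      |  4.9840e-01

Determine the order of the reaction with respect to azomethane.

first order (1)

Step 1: Compare trials to find order n where rate₂/rate₁ = ([azomethane]₂/[azomethane]₁)^n
Step 2: rate₂/rate₁ = 3.4710e-01/2.7590e-01 = 1.258
Step 3: [azomethane]₂/[azomethane]₁ = 0.39/0.31 = 1.258
Step 4: n = ln(1.258)/ln(1.258) = 1.00 ≈ 1
Step 5: The reaction is first order in azomethane.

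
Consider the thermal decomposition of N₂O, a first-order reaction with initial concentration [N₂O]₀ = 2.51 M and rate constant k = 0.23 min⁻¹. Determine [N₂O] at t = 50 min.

2.543e-05 M

Step 1: For a first-order reaction: [N₂O] = [N₂O]₀ × e^(-kt)
Step 2: [N₂O] = 2.51 × e^(-0.23 × 50)
Step 3: [N₂O] = 2.51 × e^(-11.5)
Step 4: [N₂O] = 2.51 × 1.01301e-05 = 2.543e-05 M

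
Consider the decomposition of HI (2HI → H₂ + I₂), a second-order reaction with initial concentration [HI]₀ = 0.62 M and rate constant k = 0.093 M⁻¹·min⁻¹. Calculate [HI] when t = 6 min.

0.4606 M

Step 1: For a second-order reaction: 1/[HI] = 1/[HI]₀ + kt
Step 2: 1/[HI] = 1/0.62 + 0.093 × 6
Step 3: 1/[HI] = 1.613 + 0.558 = 2.171
Step 4: [HI] = 1/2.171 = 0.4606 M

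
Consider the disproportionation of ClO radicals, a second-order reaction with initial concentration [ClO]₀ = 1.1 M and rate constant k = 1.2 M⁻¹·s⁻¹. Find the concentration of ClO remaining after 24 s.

0.03366 M

Step 1: For a second-order reaction: 1/[ClO] = 1/[ClO]₀ + kt
Step 2: 1/[ClO] = 1/1.1 + 1.2 × 24
Step 3: 1/[ClO] = 0.9091 + 28.8 = 29.71
Step 4: [ClO] = 1/29.71 = 0.03366 M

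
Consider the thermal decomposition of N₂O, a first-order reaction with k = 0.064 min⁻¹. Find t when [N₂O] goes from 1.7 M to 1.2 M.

5.442 min

Step 1: For first-order: t = ln([N₂O]₀/[N₂O])/k
Step 2: t = ln(1.7/1.2)/0.064
Step 3: t = ln(1.417)/0.064
Step 4: t = 0.3483/0.064 = 5.442 min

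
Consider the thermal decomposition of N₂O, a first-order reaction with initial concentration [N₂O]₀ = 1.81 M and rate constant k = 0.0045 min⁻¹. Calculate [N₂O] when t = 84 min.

1.24 M

Step 1: For a first-order reaction: [N₂O] = [N₂O]₀ × e^(-kt)
Step 2: [N₂O] = 1.81 × e^(-0.0045 × 84)
Step 3: [N₂O] = 1.81 × e^(-0.378)
Step 4: [N₂O] = 1.81 × 0.685231 = 1.24 M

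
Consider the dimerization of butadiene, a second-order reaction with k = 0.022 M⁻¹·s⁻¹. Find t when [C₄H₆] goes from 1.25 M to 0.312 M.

109.3 s

Step 1: For second-order: t = (1/[C₄H₆] - 1/[C₄H₆]₀)/k
Step 2: t = (1/0.312 - 1/1.25)/0.022
Step 3: t = (3.205 - 0.8)/0.022
Step 4: t = 2.405/0.022 = 109.3 s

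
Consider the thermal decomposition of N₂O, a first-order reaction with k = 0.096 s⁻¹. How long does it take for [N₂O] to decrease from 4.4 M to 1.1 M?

14.44 s

Step 1: For first-order: t = ln([N₂O]₀/[N₂O])/k
Step 2: t = ln(4.4/1.1)/0.096
Step 3: t = ln(4)/0.096
Step 4: t = 1.386/0.096 = 14.44 s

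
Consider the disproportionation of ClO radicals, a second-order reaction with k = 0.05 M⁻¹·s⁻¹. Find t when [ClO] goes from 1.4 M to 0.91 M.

7.692 s

Step 1: For second-order: t = (1/[ClO] - 1/[ClO]₀)/k
Step 2: t = (1/0.91 - 1/1.4)/0.05
Step 3: t = (1.099 - 0.7143)/0.05
Step 4: t = 0.3846/0.05 = 7.692 s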